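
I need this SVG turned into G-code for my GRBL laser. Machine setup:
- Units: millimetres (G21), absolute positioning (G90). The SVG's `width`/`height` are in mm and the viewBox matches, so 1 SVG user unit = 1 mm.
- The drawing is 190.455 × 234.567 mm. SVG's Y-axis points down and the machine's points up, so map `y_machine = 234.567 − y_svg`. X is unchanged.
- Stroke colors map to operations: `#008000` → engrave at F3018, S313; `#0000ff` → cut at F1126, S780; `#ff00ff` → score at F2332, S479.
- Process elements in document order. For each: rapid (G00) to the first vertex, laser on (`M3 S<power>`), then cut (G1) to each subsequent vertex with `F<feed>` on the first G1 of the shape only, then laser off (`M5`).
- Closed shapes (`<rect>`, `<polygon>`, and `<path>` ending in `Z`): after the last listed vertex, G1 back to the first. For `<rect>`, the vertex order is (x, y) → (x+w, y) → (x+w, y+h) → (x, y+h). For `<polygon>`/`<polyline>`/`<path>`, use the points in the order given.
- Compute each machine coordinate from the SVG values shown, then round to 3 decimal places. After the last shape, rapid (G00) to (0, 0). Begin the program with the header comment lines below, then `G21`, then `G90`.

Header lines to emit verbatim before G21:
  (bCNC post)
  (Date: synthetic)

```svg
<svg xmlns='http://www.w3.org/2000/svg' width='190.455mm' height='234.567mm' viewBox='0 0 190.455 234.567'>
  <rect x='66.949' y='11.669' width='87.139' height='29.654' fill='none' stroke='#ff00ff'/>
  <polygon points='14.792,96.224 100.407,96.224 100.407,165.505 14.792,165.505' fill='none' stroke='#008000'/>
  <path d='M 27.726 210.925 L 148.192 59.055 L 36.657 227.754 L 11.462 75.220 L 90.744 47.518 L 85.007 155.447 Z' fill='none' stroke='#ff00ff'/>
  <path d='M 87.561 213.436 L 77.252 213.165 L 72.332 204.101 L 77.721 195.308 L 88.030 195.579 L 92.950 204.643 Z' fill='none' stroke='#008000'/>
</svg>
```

(bCNC post)
(Date: synthetic)
G21
G90
G00 X66.949 Y222.898
M3 S479
G1 X154.088 Y222.898 F2332
G1 X154.088 Y193.244
G1 X66.949 Y193.244
G1 X66.949 Y222.898
M5
G00 X14.792 Y138.343
M3 S313
G1 X100.407 Y138.343 F3018
G1 X100.407 Y69.062
G1 X14.792 Y69.062
G1 X14.792 Y138.343
M5
G00 X27.726 Y23.642
M3 S479
G1 X148.192 Y175.512 F2332
G1 X36.657 Y6.813
G1 X11.462 Y159.347
G1 X90.744 Y187.049
G1 X85.007 Y79.120
G1 X27.726 Y23.642
M5
G00 X87.561 Y21.131
M3 S313
G1 X77.252 Y21.402 F3018
G1 X72.332 Y30.466
G1 X77.721 Y39.259
G1 X88.030 Y38.988
G1 X92.950 Y29.924
G1 X87.561 Y21.131
M5
G00 X0.000 Y0.000

Since the viewBox matches the mm dimensions, user units are millimetres directly. The only transform is the Y-flip y_m = 234.567 − y_svg.

Shape 1 is a rectangle drawn with `<rect>`. Its stroke #ff00ff means score at S479, F2332. After flipping Y the toolpath is (66.949,222.898) → (154.088,222.898) → (154.088,193.244) → (66.949,193.244) → (66.949,222.898), returning to the start.

Shape 2 is a rectangle drawn with `<polygon>`. Its stroke #008000 means engrave at S313, F3018. After flipping Y the toolpath is (14.792,138.343) → (100.407,138.343) → (100.407,69.062) → (14.792,69.062) → (14.792,138.343), returning to the start.

Shape 3 is a closed polygon drawn with `<path>`. Its stroke #ff00ff means score at S479, F2332. After flipping Y the toolpath is (27.726,23.642) → (148.192,175.512) → (36.657,6.813) → (11.462,159.347) → (90.744,187.049) → (85.007,79.120) → (27.726,23.642), returning to the start.

Shape 4 is a regular polygon drawn with `<path>`. Its stroke #008000 means engrave at S313, F3018. After flipping Y the toolpath is (87.561,21.131) → (77.252,21.402) → (72.332,30.466) → (77.721,39.259) → (88.030,38.988) → (92.950,29.924) → (87.561,21.131), returning to the start.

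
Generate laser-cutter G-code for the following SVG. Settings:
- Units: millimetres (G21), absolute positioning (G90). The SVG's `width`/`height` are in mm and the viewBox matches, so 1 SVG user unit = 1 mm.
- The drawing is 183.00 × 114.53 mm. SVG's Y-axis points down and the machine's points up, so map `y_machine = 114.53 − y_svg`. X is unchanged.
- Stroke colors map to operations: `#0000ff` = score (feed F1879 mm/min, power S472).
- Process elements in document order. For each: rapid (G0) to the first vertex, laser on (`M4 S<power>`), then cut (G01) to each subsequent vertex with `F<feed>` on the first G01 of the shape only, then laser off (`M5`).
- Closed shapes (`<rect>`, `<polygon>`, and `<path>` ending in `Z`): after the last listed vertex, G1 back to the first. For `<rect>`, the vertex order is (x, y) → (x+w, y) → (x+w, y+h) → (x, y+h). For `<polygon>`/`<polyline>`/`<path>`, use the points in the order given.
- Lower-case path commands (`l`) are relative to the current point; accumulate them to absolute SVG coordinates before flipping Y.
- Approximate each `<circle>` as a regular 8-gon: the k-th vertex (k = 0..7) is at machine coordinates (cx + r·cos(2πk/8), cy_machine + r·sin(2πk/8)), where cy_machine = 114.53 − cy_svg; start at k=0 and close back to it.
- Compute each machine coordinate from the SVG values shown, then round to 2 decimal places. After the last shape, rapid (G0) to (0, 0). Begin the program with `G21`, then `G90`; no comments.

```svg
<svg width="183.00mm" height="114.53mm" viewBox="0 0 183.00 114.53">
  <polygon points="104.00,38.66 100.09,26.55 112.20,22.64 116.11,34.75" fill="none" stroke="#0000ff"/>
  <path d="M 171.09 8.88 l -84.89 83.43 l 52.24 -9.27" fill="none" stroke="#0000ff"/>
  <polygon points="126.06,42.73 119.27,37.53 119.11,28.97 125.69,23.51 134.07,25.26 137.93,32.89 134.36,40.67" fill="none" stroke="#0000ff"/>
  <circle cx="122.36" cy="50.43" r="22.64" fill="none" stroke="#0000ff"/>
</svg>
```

1 u = 1 mm; y_m = 114.53 − y.

[1] `<polygon>` regular polygon, #0000ff→score S472 F1879: (104.00,75.87) → (100.09,87.98) → (112.20,91.89) → (116.11,79.78) → (104.00,75.87) (closed)

[2] `<path>` open polyline, #0000ff→score S472 F1879: (171.09,105.65) → (86.20,22.22) → (138.44,31.49)

[3] `<polygon>` regular polygon, #0000ff→score S472 F1879: (126.06,71.80) → (119.27,77.00) → (119.11,85.56) → (125.69,91.02) → (134.07,89.27) → (137.93,81.64) → (134.36,73.86) → (126.06,71.80) (closed)

[4] `<circle>` circle, #0000ff→score S472 F1879: (145.00,64.10) → (138.37,80.11) → (122.36,86.74) → (106.35,80.11) → (99.72,64.10) → (106.35,48.09) → (122.36,41.46) → (138.37,48.09) → (145.00,64.10) (closed)

G21
G90
G0 X104.00 Y75.87
M4 S472
G01 X100.09 Y87.98 F1879
G01 X112.20 Y91.89
G01 X116.11 Y79.78
G01 X104.00 Y75.87
M5
G0 X171.09 Y105.65
M4 S472
G01 X86.20 Y22.22 F1879
G01 X138.44 Y31.49
M5
G0 X126.06 Y71.80
M4 S472
G01 X119.27 Y77.00 F1879
G01 X119.11 Y85.56
G01 X125.69 Y91.02
G01 X134.07 Y89.27
G01 X137.93 Y81.64
G01 X134.36 Y73.86
G01 X126.06 Y71.80
M5
G0 X145.00 Y64.10
M4 S472
G01 X138.37 Y80.11 F1879
G01 X122.36 Y86.74
G01 X106.35 Y80.11
G01 X99.72 Y64.10
G01 X106.35 Y48.09
G01 X122.36 Y41.46
G01 X138.37 Y48.09
G01 X145.00 Y64.10
M5
G0 X0.00 Y0.00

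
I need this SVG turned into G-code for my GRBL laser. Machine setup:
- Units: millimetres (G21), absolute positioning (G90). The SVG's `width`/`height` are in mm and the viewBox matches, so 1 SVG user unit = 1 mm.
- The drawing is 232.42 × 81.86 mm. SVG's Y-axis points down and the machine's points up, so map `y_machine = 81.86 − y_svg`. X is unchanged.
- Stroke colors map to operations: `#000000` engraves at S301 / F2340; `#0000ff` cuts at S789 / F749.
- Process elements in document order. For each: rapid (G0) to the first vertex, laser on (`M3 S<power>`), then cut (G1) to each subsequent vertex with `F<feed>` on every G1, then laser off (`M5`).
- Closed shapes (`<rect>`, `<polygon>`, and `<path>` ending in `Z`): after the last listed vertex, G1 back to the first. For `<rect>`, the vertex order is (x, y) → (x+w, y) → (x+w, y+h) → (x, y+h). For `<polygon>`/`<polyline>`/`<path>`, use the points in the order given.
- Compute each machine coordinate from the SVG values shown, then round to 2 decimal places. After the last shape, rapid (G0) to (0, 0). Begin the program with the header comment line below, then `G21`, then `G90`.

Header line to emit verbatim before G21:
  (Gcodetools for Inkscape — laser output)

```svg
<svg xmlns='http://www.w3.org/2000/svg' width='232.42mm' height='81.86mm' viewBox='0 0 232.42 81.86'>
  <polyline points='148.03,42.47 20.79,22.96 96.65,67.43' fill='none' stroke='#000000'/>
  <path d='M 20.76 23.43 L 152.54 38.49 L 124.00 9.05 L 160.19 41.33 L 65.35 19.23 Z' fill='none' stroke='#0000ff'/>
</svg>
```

(Gcodetools for Inkscape — laser output)
G21
G90
G0 X148.03 Y39.39
M3 S301
G1 X20.79 Y58.90 F2340
G1 X96.65 Y14.43 F2340
M5
G0 X20.76 Y58.43
M3 S789
G1 X152.54 Y43.37 F749
G1 X124.00 Y72.81 F749
G1 X160.19 Y40.53 F749
G1 X65.35 Y62.63 F749
G1 X20.76 Y58.43 F749
M5
G0 X0.00 Y0.00

Since the viewBox matches the mm dimensions, user units are millimetres directly. The only transform is the Y-flip y_m = 81.86 − y_svg.

Shape 1 is a open polyline drawn with `<polyline>`. Its stroke #000000 means engrave at S301, F2340. After flipping Y the toolpath is (148.03,39.39) → (20.79,58.90) → (96.65,14.43).

Shape 2 is a closed polygon drawn with `<path>`. Its stroke #0000ff means cut at S789, F749. After flipping Y the toolpath is (20.76,58.43) → (152.54,43.37) → (124.00,72.81) → (160.19,40.53) → (65.35,62.63) → (20.76,58.43), returning to the start.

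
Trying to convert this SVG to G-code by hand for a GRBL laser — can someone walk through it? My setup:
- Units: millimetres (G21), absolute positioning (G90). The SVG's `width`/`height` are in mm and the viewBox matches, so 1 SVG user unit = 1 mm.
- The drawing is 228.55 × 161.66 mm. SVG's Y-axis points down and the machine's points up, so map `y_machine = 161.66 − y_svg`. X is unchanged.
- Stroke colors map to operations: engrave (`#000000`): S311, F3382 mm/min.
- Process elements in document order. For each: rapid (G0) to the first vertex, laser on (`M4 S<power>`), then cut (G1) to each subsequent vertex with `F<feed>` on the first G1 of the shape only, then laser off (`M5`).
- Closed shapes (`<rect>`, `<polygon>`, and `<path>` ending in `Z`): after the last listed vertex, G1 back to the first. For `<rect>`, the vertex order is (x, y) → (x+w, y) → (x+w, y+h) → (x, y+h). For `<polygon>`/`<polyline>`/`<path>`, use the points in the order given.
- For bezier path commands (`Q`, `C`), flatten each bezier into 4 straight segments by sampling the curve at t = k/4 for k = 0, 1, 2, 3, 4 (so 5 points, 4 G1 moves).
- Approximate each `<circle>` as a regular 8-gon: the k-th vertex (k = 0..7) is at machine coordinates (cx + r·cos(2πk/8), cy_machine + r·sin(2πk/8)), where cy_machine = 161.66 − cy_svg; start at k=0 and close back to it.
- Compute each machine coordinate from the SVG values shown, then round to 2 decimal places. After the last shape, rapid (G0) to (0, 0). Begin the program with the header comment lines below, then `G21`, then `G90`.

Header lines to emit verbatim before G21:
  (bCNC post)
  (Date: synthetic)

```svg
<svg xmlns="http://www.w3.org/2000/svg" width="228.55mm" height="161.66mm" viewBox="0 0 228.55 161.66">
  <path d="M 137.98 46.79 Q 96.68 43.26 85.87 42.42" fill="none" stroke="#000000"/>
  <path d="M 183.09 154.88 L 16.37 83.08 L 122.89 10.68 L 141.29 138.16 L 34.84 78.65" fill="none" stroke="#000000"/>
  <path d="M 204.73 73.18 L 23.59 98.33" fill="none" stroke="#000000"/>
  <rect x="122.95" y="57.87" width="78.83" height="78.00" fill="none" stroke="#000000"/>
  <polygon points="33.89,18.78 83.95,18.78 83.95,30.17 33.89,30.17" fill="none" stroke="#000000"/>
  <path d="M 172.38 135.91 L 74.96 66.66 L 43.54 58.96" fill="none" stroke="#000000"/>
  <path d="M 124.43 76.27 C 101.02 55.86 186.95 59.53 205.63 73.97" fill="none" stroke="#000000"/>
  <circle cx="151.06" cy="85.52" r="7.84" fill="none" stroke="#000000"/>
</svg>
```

Since the viewBox matches the mm dimensions, user units are millimetres directly. The only transform is the Y-flip y_m = 161.66 − y_svg.

Shape 1 is a quadratic bezier drawn with `<path>`. Its stroke #000000 means engrave at S311, F3382. After flipping Y the toolpath is (137.98,114.87) → (119.24,116.47) → (104.30,117.73) → (93.18,118.65) → (85.87,119.24).

Shape 2 is a open polyline drawn with `<path>`. Its stroke #000000 means engrave at S311, F3382. After flipping Y the toolpath is (183.09,6.78) → (16.37,78.58) → (122.89,150.98) → (141.29,23.50) → (34.84,83.01).

Shape 3 is a line segment drawn with `<path>`. Its stroke #000000 means engrave at S311, F3382. After flipping Y the toolpath is (204.73,88.48) → (23.59,63.33).

Shape 4 is a rectangle drawn with `<rect>`. Its stroke #000000 means engrave at S311, F3382. After flipping Y the toolpath is (122.95,103.79) → (201.78,103.79) → (201.78,25.79) → (122.95,25.79) → (122.95,103.79), returning to the start.

Shape 5 is a rectangle drawn with `<polygon>`. Its stroke #000000 means engrave at S311, F3382. After flipping Y the toolpath is (33.89,142.88) → (83.95,142.88) → (83.95,131.49) → (33.89,131.49) → (33.89,142.88), returning to the start.

Shape 6 is a open polyline drawn with `<path>`. Its stroke #000000 means engrave at S311, F3382. After flipping Y the toolpath is (172.38,25.75) → (74.96,95.00) → (43.54,102.70).

Shape 7 is a cubic bezier drawn with `<path>`. Its stroke #000000 means engrave at S311, F3382. After flipping Y the toolpath is (124.43,85.39) → (124.61,96.39) → (149.25,99.61) → (181.77,96.29) → (205.63,87.69).

Shape 8 is a circle drawn with `<circle>`. Its stroke #000000 means engrave at S311, F3382. After flipping Y the toolpath is (158.90,76.14) → (156.60,81.68) → (151.06,83.98) → (145.52,81.68) → (143.22,76.14) → (145.52,70.60) → (151.06,68.30) → (156.60,70.60) → (158.90,76.14), returning to the start.

(bCNC post)
(Date: synthetic)
G21
G90
G0 X137.98 Y114.87
M4 S311
G1 X119.24 Y116.47 F3382
G1 X104.30 Y117.73
G1 X93.18 Y118.65
G1 X85.87 Y119.24
M5
G0 X183.09 Y6.78
M4 S311
G1 X16.37 Y78.58 F3382
G1 X122.89 Y150.98
G1 X141.29 Y23.50
G1 X34.84 Y83.01
M5
G0 X204.73 Y88.48
M4 S311
G1 X23.59 Y63.33 F3382
M5
G0 X122.95 Y103.79
M4 S311
G1 X201.78 Y103.79 F3382
G1 X201.78 Y25.79
G1 X122.95 Y25.79
G1 X122.95 Y103.79
M5
G0 X33.89 Y142.88
M4 S311
G1 X83.95 Y142.88 F3382
G1 X83.95 Y131.49
G1 X33.89 Y131.49
G1 X33.89 Y142.88
M5
G0 X172.38 Y25.75
M4 S311
G1 X74.96 Y95.00 F3382
G1 X43.54 Y102.70
M5
G0 X124.43 Y85.39
M4 S311
G1 X124.61 Y96.39 F3382
G1 X149.25 Y99.61
G1 X181.77 Y96.29
G1 X205.63 Y87.69
M5
G0 X158.90 Y76.14
M4 S311
G1 X156.60 Y81.68 F3382
G1 X151.06 Y83.98
G1 X145.52 Y81.68
G1 X143.22 Y76.14
G1 X145.52 Y70.60
G1 X151.06 Y68.30
G1 X156.60 Y70.60
G1 X158.90 Y76.14
M5
G0 X0.00 Y0.00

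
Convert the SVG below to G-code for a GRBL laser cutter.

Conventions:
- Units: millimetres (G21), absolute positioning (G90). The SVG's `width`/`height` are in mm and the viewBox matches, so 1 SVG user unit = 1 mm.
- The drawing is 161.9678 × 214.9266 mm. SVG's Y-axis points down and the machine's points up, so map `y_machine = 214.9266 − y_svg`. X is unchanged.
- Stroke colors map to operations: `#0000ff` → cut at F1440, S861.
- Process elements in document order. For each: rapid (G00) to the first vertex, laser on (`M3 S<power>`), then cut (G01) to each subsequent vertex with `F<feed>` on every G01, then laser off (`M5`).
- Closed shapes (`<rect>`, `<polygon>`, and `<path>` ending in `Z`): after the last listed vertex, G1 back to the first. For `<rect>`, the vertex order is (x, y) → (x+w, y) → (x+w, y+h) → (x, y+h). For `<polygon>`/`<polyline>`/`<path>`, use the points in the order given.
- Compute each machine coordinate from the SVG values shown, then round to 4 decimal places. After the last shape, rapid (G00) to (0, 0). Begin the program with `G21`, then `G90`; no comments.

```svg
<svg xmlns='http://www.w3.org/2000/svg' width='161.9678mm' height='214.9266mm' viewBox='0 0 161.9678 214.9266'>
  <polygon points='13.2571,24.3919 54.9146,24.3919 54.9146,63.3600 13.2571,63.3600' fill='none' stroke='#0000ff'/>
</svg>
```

G21
G90
G00 X13.2571 Y190.5347
M3 S861
G01 X54.9146 Y190.5347 F1440
G01 X54.9146 Y151.5666 F1440
G01 X13.2571 Y151.5666 F1440
G01 X13.2571 Y190.5347 F1440
M5
G00 X0.0000 Y0.0000

Since the viewBox matches the mm dimensions, user units are millimetres directly. The only transform is the Y-flip y_m = 214.9266 − y_svg.

Shape 1 is a rectangle drawn with `<polygon>`. Its stroke #0000ff means cut at S861, F1440. After flipping Y the toolpath is (13.2571,190.5347) → (54.9146,190.5347) → (54.9146,151.5666) → (13.2571,151.5666) → (13.2571,190.5347), returning to the start.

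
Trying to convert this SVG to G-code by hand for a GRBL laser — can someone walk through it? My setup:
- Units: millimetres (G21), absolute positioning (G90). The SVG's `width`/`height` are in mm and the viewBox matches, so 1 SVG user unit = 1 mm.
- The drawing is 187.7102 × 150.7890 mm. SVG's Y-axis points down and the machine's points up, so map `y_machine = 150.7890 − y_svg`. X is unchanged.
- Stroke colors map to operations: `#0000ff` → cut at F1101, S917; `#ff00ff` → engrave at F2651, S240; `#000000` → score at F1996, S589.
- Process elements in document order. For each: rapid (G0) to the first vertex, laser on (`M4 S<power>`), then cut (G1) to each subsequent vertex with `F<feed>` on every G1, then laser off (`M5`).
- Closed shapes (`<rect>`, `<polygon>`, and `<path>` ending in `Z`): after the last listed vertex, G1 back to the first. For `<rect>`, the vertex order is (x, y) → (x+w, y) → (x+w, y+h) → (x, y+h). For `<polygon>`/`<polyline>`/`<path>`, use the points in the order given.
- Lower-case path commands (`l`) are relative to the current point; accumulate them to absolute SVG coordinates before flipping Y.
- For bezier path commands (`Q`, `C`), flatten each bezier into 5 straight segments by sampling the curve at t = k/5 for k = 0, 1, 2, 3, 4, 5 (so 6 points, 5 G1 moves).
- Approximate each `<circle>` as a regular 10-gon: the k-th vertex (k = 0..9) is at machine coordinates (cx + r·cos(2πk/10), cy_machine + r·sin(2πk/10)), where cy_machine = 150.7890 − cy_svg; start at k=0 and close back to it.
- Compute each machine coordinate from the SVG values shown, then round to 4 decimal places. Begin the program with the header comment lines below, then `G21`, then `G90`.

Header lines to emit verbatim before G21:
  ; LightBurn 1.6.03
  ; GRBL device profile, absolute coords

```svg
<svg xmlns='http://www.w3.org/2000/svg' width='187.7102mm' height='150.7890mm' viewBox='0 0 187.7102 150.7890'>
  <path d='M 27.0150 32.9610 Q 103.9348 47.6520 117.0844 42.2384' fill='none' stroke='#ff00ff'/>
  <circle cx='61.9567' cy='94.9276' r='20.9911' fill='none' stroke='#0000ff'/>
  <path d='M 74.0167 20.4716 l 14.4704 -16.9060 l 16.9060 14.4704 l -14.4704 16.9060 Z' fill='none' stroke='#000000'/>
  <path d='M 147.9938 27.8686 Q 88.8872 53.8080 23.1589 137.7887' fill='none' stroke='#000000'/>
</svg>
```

; LightBurn 1.6.03
; GRBL device profile, absolute coords
G21
G90
G0 X27.0150 Y117.8280
M4 S240
G1 X55.2321 Y112.7558 F2651
G1 X78.3476 Y109.2919 F2651
G1 X96.3615 Y107.4365 F2651
G1 X109.2738 Y107.1893 F2651
G1 X117.0844 Y108.5506 F2651
M5
G0 X82.9478 Y55.8614
M4 S917
G1 X78.9389 Y68.1997 F1101
G1 X68.4433 Y75.8251 F1101
G1 X55.4701 Y75.8251 F1101
G1 X44.9745 Y68.1997 F1101
G1 X40.9656 Y55.8614 F1101
G1 X44.9745 Y43.5231 F1101
G1 X55.4701 Y35.8977 F1101
G1 X68.4433 Y35.8977 F1101
G1 X78.9389 Y43.5231 F1101
G1 X82.9478 Y55.8614 F1101
M5
G0 X74.0167 Y130.3174
M4 S589
G1 X88.4871 Y147.2234 F1996
G1 X105.3931 Y132.7530 F1996
G1 X90.9227 Y115.8470 F1996
G1 X74.0167 Y130.3174 F1996
M5
G0 X147.9938 Y122.9204
M4 S589
G1 X124.0863 Y110.2230 F1996
G1 X99.6490 Y92.8823 F1996
G1 X74.6821 Y70.8983 F1996
G1 X49.1854 Y44.2709 F1996
G1 X23.1589 Y13.0003 F1996
M5

1 u = 1 mm; y_m = 150.7890 − y.

[1] `<path>` quadratic bezier, #ff00ff→engrave S240 F2651: (27.0150,117.8280) → (55.2321,112.7558) → (78.3476,109.2919) → (96.3615,107.4365) → (109.2738,107.1893) → (117.0844,108.5506)

[2] `<circle>` circle, #0000ff→cut S917 F1101: (82.9478,55.8614) → (78.9389,68.1997) → (68.4433,75.8251) → (55.4701,75.8251) → (44.9745,68.1997) → (40.9656,55.8614) → (44.9745,43.5231) → (55.4701,35.8977) → (68.4433,35.8977) → (78.9389,43.5231) → (82.9478,55.8614) (closed)

[3] `<path>` regular polygon, #000000→score S589 F1996: (74.0167,130.3174) → (88.4871,147.2234) → (105.3931,132.7530) → (90.9227,115.8470) → (74.0167,130.3174) (closed)

[4] `<path>` quadratic bezier, #000000→score S589 F1996: (147.9938,122.9204) → (124.0863,110.2230) → (99.6490,92.8823) → (74.6821,70.8983) → (49.1854,44.2709) → (23.1589,13.0003)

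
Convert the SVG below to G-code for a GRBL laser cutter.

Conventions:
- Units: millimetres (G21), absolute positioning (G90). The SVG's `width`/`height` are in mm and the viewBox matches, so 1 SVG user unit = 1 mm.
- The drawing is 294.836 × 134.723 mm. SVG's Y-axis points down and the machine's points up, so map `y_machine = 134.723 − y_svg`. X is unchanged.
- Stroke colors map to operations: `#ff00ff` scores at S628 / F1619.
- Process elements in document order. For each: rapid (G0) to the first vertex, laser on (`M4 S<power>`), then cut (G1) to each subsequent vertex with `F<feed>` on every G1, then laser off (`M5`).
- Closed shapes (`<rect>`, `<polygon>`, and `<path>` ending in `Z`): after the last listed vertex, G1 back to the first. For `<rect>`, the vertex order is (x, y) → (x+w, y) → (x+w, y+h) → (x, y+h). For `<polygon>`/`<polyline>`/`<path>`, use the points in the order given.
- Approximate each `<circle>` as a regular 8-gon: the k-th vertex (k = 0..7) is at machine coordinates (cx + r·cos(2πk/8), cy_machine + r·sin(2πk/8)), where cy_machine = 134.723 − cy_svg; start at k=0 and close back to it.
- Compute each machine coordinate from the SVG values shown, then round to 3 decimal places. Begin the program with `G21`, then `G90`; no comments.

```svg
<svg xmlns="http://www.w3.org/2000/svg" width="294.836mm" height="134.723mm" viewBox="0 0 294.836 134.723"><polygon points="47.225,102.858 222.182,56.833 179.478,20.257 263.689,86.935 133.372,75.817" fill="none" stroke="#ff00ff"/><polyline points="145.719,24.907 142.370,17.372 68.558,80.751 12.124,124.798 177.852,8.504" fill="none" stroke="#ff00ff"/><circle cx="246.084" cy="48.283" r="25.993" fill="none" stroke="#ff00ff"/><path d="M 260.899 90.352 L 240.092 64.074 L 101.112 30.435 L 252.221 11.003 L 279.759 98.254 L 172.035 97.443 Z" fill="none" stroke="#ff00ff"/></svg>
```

G21
G90
G0 X47.225 Y31.865
M4 S628
G1 X222.182 Y77.890 F1619
G1 X179.478 Y114.466 F1619
G1 X263.689 Y47.788 F1619
G1 X133.372 Y58.906 F1619
G1 X47.225 Y31.865 F1619
M5
G0 X145.719 Y109.816
M4 S628
G1 X142.370 Y117.351 F1619
G1 X68.558 Y53.972 F1619
G1 X12.124 Y9.925 F1619
G1 X177.852 Y126.219 F1619
M5
G0 X272.077 Y86.440
M4 S628
G1 X264.464 Y104.820 F1619
G1 X246.084 Y112.433 F1619
G1 X227.704 Y104.820 F1619
G1 X220.091 Y86.440 F1619
G1 X227.704 Y68.060 F1619
G1 X246.084 Y60.447 F1619
G1 X264.464 Y68.060 F1619
G1 X272.077 Y86.440 F1619
M5
G0 X260.899 Y44.371
M4 S628
G1 X240.092 Y70.649 F1619
G1 X101.112 Y104.288 F1619
G1 X252.221 Y123.720 F1619
G1 X279.759 Y36.469 F1619
G1 X172.035 Y37.280 F1619
G1 X260.899 Y44.371 F1619
M5

viewBox `0 0 294.836 134.723` with mm width/height → 1 unit = 1 mm. Flip: y_m = 134.723 − y_svg.

**Shape 1** — `<polygon>` closed polygon, stroke `#ff00ff` → score (S628, F1619). Machine vertices: (47.225,31.865) → (222.182,77.890) → (179.478,114.466) → (263.689,47.788) → (133.372,58.906) → (47.225,31.865). Closed: final G1 returns to the first vertex.

**Shape 2** — `<polyline>` open polyline, stroke `#ff00ff` → score (S628, F1619). Machine vertices: (145.719,109.816) → (142.370,117.351) → (68.558,53.972) → (12.124,9.925) → (177.852,126.219). Open path.

**Shape 3** — `<circle>` circle, stroke `#ff00ff` → score (S628, F1619). Machine vertices: (272.077,86.440) → (264.464,104.820) → (246.084,112.433) → (227.704,104.820) → (220.091,86.440) → (227.704,68.060) → (246.084,60.447) → (264.464,68.060) → (272.077,86.440). Closed: final G1 returns to the first vertex.

**Shape 4** — `<path>` closed polygon, stroke `#ff00ff` → score (S628, F1619). Machine vertices: (260.899,44.371) → (240.092,70.649) → (101.112,104.288) → (252.221,123.720) → (279.759,36.469) → (172.035,37.280) → (260.899,44.371). Closed: final G1 returns to the first vertex.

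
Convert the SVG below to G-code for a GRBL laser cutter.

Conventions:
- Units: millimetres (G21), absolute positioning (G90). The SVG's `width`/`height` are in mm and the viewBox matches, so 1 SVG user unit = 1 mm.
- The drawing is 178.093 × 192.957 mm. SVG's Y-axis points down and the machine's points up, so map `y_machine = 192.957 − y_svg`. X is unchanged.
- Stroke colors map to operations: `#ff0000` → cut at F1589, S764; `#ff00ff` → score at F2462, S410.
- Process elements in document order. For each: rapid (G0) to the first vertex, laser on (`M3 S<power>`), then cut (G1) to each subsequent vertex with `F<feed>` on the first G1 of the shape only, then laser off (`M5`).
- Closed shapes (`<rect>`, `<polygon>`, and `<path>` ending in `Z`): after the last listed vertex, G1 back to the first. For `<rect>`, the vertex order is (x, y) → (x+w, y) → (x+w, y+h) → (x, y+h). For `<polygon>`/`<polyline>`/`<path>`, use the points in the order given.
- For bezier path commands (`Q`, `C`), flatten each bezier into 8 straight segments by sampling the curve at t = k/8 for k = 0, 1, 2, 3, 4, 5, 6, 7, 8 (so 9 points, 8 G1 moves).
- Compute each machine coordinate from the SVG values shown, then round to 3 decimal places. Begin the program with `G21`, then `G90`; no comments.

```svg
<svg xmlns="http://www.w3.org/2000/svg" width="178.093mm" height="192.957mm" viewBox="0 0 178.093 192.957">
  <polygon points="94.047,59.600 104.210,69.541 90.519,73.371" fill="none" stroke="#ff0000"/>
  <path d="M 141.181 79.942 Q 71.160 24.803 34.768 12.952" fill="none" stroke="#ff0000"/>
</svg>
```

G21
G90
G0 X94.047 Y133.357
M3 S764
G1 X104.210 Y123.416 F1589
G1 X90.519 Y119.586
G1 X94.047 Y133.357
M5
G0 X141.181 Y113.015
M3 S764
G1 X124.201 Y126.123 F1589
G1 X108.272 Y137.879
G1 X93.394 Y148.282
G1 X79.567 Y157.332
G1 X66.791 Y165.029
G1 X55.066 Y171.374
G1 X44.391 Y176.366
G1 X34.768 Y180.005
M5

1 u = 1 mm; y_m = 192.957 − y.

[1] `<polygon>` regular polygon, #ff0000→cut S764 F1589: (94.047,133.357) → (104.210,123.416) → (90.519,119.586) → (94.047,133.357) (closed)

[2] `<path>` quadratic bezier, #ff0000→cut S764 F1589: (141.181,113.015) → (124.201,126.123) → (108.272,137.879) → (93.394,148.282) → (79.567,157.332) → (66.791,165.029) → (55.066,171.374) → (44.391,176.366) → (34.768,180.005)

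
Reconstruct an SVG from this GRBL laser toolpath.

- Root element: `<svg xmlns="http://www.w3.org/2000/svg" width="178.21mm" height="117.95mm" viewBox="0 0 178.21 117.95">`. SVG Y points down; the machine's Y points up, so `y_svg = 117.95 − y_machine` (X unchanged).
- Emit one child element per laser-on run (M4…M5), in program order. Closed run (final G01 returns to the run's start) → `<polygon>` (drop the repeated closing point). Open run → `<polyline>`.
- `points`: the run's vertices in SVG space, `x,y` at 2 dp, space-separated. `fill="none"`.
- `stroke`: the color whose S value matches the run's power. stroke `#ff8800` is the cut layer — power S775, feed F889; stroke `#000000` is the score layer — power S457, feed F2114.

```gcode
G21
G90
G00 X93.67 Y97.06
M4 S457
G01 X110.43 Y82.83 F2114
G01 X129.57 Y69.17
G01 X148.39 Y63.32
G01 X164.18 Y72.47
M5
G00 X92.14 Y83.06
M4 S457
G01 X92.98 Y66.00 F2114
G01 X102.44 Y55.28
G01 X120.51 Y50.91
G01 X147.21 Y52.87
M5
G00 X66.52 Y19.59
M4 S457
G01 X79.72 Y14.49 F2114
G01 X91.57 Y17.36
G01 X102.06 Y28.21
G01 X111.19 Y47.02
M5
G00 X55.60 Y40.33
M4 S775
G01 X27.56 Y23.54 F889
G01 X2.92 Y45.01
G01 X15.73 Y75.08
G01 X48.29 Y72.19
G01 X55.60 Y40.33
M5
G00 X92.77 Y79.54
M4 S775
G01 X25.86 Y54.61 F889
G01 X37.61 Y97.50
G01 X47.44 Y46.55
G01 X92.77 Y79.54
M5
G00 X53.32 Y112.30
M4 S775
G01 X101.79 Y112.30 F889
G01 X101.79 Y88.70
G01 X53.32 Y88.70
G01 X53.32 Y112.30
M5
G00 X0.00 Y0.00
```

<svg xmlns="http://www.w3.org/2000/svg" width="178.21mm" height="117.95mm" viewBox="0 0 178.21 117.95">
  <polyline points="93.67,20.89 110.43,35.12 129.57,48.78 148.39,54.63 164.18,45.48" fill="none" stroke="#000000"/>
  <polyline points="92.14,34.89 92.98,51.95 102.44,62.67 120.51,67.04 147.21,65.08" fill="none" stroke="#000000"/>
  <polyline points="66.52,98.36 79.72,103.46 91.57,100.59 102.06,89.74 111.19,70.93" fill="none" stroke="#000000"/>
  <polygon points="55.60,77.62 27.56,94.41 2.92,72.94 15.73,42.87 48.29,45.76" fill="none" stroke="#ff8800"/>
  <polygon points="92.77,38.41 25.86,63.34 37.61,20.45 47.44,71.40" fill="none" stroke="#ff8800"/>
  <polygon points="53.32,5.65 101.79,5.65 101.79,29.25 53.32,29.25" fill="none" stroke="#ff8800"/>
</svg>

Each laser-on run becomes one SVG element. Flip Y back into SVG space with y_svg = 117.95 − y_machine.

Run 1: the run's S457 means `#000000` (score). The run is open, so emit a `<polyline>` with points (Y-flipped): 93.67,20.89 110.43,35.12 129.57,48.78 148.39,54.63 164.18,45.48.

Run 2: power S457 maps to stroke `#000000` (score). The run is open, so emit a `<polyline>` with points (Y-flipped): 92.14,34.89 92.98,51.95 102.44,62.67 120.51,67.04 147.21,65.08.

Run 3: power S457 maps to stroke `#000000` (score). The run is open, so emit a `<polyline>` with points (Y-flipped): 66.52,98.36 79.72,103.46 91.57,100.59 102.06,89.74 111.19,70.93.

Run 4: the run's S775 means `#ff8800` (cut). The run returns to its start, so emit a `<polygon>` with points (Y-flipped): 55.60,77.62 27.56,94.41 2.92,72.94 15.73,42.87 48.29,45.76.

Run 5: the run's S775 means `#ff8800` (cut). The run returns to its start, so emit a `<polygon>` with points (Y-flipped): 92.77,38.41 25.86,63.34 37.61,20.45 47.44,71.40.

Run 6: S775 ⇒ cut layer `#ff8800`. The run returns to its start, so emit a `<polygon>` with points (Y-flipped): 53.32,5.65 101.79,5.65 101.79,29.25 53.32,29.25.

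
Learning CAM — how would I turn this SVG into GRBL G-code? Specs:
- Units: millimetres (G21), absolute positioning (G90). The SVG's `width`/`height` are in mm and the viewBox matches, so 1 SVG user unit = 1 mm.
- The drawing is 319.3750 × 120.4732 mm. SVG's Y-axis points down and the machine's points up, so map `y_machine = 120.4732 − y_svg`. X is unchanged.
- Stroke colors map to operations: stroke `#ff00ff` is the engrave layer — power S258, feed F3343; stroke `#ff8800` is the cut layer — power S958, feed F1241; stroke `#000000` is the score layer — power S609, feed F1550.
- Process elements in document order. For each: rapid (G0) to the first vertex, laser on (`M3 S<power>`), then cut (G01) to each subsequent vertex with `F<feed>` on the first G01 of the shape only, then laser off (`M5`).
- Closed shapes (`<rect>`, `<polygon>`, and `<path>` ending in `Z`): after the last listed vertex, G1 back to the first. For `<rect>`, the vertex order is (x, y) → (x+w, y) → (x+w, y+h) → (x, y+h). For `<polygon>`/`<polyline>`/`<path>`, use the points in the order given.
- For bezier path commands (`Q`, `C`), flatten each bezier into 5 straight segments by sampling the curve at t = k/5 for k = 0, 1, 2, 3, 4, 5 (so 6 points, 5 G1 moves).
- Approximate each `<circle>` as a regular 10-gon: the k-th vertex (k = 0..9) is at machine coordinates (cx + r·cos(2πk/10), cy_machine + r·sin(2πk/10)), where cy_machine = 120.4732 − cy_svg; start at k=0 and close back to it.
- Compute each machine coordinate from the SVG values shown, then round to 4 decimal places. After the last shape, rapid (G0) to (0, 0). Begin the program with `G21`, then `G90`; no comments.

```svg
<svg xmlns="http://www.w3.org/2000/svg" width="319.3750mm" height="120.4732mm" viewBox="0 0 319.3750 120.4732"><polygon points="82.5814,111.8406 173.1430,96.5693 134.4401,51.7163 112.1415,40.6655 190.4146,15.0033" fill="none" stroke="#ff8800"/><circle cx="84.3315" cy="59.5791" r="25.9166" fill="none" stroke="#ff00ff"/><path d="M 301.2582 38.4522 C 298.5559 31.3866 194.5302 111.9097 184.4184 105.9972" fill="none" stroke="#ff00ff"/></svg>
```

G21
G90
G0 X82.5814 Y8.6326
M3 S958
G01 X173.1430 Y23.9039 F1241
G01 X134.4401 Y68.7569
G01 X112.1415 Y79.8077
G01 X190.4146 Y105.4699
G01 X82.5814 Y8.6326
M5
G0 X110.2481 Y60.8941
M3 S258
G01 X105.2985 Y76.1275 F3343
G01 X92.3402 Y85.5423
G01 X76.3228 Y85.5423
G01 X63.3645 Y76.1275
G01 X58.4149 Y60.8941
G01 X63.3645 Y45.6607
G01 X76.3228 Y36.2459
G01 X92.3402 Y36.2459
G01 X105.2985 Y45.6607
G01 X110.2481 Y60.8941
M5
G0 X301.2582 Y82.0210
M3 S258
G01 X289.0399 Y77.1419 F3343
G01 X261.8754 Y59.5947
G01 X229.1360 Y37.7325
G01 X200.1932 Y19.9086
G01 X184.4184 Y14.4760
M5
G0 X0.0000 Y0.0000

1 u = 1 mm; y_m = 120.4732 − y.

[1] `<polygon>` closed polygon, #ff8800→cut S958 F1241: (82.5814,8.6326) → (173.1430,23.9039) → (134.4401,68.7569) → (112.1415,79.8077) → (190.4146,105.4699) → (82.5814,8.6326) (closed)

[2] `<circle>` circle, #ff00ff→engrave S258 F3343: (110.2481,60.8941) → (105.2985,76.1275) → (92.3402,85.5423) → (76.3228,85.5423) → (63.3645,76.1275) → (58.4149,60.8941) → (63.3645,45.6607) → (76.3228,36.2459) → (92.3402,36.2459) → (105.2985,45.6607) → (110.2481,60.8941) (closed)

[3] `<path>` cubic bezier, #ff00ff→engrave S258 F3343: (301.2582,82.0210) → (289.0399,77.1419) → (261.8754,59.5947) → (229.1360,37.7325) → (200.1932,19.9086) → (184.4184,14.4760)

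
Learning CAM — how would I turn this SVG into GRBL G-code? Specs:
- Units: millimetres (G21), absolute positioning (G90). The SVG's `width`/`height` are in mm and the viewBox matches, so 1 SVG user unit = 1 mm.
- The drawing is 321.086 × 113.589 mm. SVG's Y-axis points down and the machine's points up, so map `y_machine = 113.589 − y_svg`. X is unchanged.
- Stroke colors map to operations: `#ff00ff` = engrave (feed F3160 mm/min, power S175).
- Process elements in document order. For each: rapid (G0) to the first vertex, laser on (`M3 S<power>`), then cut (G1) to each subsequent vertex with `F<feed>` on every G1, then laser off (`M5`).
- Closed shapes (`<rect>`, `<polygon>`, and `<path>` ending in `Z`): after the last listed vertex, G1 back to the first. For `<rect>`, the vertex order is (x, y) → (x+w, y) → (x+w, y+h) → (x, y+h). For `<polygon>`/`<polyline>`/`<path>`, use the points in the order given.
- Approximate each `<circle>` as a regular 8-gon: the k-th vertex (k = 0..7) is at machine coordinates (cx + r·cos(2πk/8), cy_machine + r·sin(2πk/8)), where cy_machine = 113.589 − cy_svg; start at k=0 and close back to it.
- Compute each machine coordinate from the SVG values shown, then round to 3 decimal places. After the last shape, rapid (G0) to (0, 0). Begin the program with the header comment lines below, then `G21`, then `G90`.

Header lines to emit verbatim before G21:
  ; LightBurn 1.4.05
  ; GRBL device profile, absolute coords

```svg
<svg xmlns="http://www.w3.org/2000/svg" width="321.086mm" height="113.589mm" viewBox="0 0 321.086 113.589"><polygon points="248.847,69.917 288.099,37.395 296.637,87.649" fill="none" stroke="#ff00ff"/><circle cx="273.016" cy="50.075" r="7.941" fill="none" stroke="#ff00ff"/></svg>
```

1 u = 1 mm; y_m = 113.589 − y.

[1] `<polygon>` regular polygon, #ff00ff→engrave S175 F3160: (248.847,43.672) → (288.099,76.194) → (296.637,25.940) → (248.847,43.672) (closed)

[2] `<circle>` circle, #ff00ff→engrave S175 F3160: (280.957,63.514) → (278.631,69.129) → (273.016,71.455) → (267.401,69.129) → (265.075,63.514) → (267.401,57.899) → (273.016,55.573) → (278.631,57.899) → (280.957,63.514) (closed)

; LightBurn 1.4.05
; GRBL device profile, absolute coords
G21
G90
G0 X248.847 Y43.672
M3 S175
G1 X288.099 Y76.194 F3160
G1 X296.637 Y25.940 F3160
G1 X248.847 Y43.672 F3160
M5
G0 X280.957 Y63.514
M3 S175
G1 X278.631 Y69.129 F3160
G1 X273.016 Y71.455 F3160
G1 X267.401 Y69.129 F3160
G1 X265.075 Y63.514 F3160
G1 X267.401 Y57.899 F3160
G1 X273.016 Y55.573 F3160
G1 X278.631 Y57.899 F3160
G1 X280.957 Y63.514 F3160
M5
G0 X0.000 Y0.000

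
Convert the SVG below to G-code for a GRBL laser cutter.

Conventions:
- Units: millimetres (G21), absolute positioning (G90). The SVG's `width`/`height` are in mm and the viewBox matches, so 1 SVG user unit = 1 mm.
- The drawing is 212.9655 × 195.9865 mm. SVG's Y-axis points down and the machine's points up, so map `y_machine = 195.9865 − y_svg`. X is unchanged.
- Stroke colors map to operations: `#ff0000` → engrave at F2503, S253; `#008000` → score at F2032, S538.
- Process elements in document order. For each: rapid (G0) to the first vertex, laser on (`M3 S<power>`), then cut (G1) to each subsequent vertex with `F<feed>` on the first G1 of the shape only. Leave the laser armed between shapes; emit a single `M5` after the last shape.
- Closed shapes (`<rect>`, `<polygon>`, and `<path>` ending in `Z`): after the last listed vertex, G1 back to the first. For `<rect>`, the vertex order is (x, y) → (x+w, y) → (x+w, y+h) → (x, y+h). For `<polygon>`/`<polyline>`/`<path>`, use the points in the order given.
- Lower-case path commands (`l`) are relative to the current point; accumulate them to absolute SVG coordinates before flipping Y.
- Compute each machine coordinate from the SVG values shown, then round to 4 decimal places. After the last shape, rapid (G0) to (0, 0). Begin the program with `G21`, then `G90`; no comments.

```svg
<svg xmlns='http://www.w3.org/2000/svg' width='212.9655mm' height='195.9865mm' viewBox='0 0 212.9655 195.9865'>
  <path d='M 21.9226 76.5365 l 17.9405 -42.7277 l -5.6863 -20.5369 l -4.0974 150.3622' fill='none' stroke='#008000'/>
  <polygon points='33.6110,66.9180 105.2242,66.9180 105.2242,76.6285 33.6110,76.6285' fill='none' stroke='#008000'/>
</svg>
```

G21
G90
G0 X21.9226 Y119.4500
M3 S538
G1 X39.8631 Y162.1777 F2032
G1 X34.1768 Y182.7146
G1 X30.0794 Y32.3524
G0 X33.6110 Y129.0685
M3 S538
G1 X105.2242 Y129.0685 F2032
G1 X105.2242 Y119.3580
G1 X33.6110 Y119.3580
G1 X33.6110 Y129.0685
M5
G0 X0.0000 Y0.0000

Since the viewBox matches the mm dimensions, user units are millimetres directly. The only transform is the Y-flip y_m = 195.9865 − y_svg.

Shape 1 is a open polyline drawn with `<path>`. Its stroke #008000 means score at S538, F2032. After flipping Y the toolpath is (21.9226,119.4500) → (39.8631,162.1777) → (34.1768,182.7146) → (30.0794,32.3524).

Shape 2 is a rectangle drawn with `<polygon>`. Its stroke #008000 means score at S538, F2032. After flipping Y the toolpath is (33.6110,129.0685) → (105.2242,129.0685) → (105.2242,119.3580) → (33.6110,119.3580) → (33.6110,129.0685), returning to the start.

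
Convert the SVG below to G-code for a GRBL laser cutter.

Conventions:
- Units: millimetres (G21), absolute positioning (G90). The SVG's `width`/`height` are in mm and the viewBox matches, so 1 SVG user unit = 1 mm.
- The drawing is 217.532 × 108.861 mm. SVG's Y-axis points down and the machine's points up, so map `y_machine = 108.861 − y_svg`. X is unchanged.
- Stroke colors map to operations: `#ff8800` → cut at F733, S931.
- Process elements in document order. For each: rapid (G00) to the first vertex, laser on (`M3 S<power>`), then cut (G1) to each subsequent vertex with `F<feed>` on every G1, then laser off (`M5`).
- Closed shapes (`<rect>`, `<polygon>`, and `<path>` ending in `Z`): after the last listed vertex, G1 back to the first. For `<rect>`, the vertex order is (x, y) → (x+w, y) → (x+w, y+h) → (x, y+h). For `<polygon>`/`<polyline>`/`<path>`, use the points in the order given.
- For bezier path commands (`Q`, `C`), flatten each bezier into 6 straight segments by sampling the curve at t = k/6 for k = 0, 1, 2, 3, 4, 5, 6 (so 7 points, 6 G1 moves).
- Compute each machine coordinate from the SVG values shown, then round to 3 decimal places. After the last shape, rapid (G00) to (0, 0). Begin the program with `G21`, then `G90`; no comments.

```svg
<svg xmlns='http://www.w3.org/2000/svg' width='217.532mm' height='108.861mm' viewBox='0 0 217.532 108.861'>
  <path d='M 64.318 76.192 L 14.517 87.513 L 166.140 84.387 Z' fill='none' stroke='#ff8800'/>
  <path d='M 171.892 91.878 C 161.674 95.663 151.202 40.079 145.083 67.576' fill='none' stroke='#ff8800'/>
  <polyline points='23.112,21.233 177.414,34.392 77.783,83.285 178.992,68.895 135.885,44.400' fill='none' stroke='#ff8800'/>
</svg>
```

G21
G90
G00 X64.318 Y32.669
M3 S931
G1 X14.517 Y21.348 F733
G1 X166.140 Y24.474 F733
G1 X64.318 Y32.669 F733
M5
G00 X171.892 Y16.983
M3 S931
G1 X166.783 Y19.378 F733
G1 X161.760 Y27.712 F733
G1 X156.950 Y38.026 F733
G1 X152.482 Y46.364 F733
G1 X148.484 Y48.770 F733
G1 X145.083 Y41.285 F733
M5
G00 X23.112 Y87.628
M3 S931
G1 X177.414 Y74.469 F733
G1 X77.783 Y25.576 F733
G1 X178.992 Y39.966 F733
G1 X135.885 Y64.461 F733
M5
G00 X0.000 Y0.000

1 u = 1 mm; y_m = 108.861 − y.

[1] `<path>` closed polygon, #ff8800→cut S931 F733: (64.318,32.669) → (14.517,21.348) → (166.140,24.474) → (64.318,32.669) (closed)

[2] `<path>` cubic bezier, #ff8800→cut S931 F733: (171.892,16.983) → (166.783,19.378) → (161.760,27.712) → (156.950,38.026) → (152.482,46.364) → (148.484,48.770) → (145.083,41.285)

[3] `<polyline>` open polyline, #ff8800→cut S931 F733: (23.112,87.628) → (177.414,74.469) → (77.783,25.576) → (178.992,39.966) → (135.885,64.461)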